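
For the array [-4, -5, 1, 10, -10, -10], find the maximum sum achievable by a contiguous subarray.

Using Kadane's algorithm on [-4, -5, 1, 10, -10, -10]:

Scanning through the array:
Position 1 (value -5): max_ending_here = -5, max_so_far = -4
Position 2 (value 1): max_ending_here = 1, max_so_far = 1
Position 3 (value 10): max_ending_here = 11, max_so_far = 11
Position 4 (value -10): max_ending_here = 1, max_so_far = 11
Position 5 (value -10): max_ending_here = -9, max_so_far = 11

Maximum subarray: [1, 10]
Maximum sum: 11

The maximum subarray is [1, 10] with sum 11. This subarray runs from index 2 to index 3.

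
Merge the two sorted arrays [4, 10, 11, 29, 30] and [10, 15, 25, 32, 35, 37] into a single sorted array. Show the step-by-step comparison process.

Merging process:

Compare 4 vs 10: take 4 from left. Merged: [4]
Compare 10 vs 10: take 10 from left. Merged: [4, 10]
Compare 11 vs 10: take 10 from right. Merged: [4, 10, 10]
Compare 11 vs 15: take 11 from left. Merged: [4, 10, 10, 11]
Compare 29 vs 15: take 15 from right. Merged: [4, 10, 10, 11, 15]
Compare 29 vs 25: take 25 from right. Merged: [4, 10, 10, 11, 15, 25]
Compare 29 vs 32: take 29 from left. Merged: [4, 10, 10, 11, 15, 25, 29]
Compare 30 vs 32: take 30 from left. Merged: [4, 10, 10, 11, 15, 25, 29, 30]
Append remaining from right: [32, 35, 37]. Merged: [4, 10, 10, 11, 15, 25, 29, 30, 32, 35, 37]

Final merged array: [4, 10, 10, 11, 15, 25, 29, 30, 32, 35, 37]
Total comparisons: 8

The merged array is [4, 10, 10, 11, 15, 25, 29, 30, 32, 35, 37], requiring 8 comparisons. The merge step runs in O(n) time where n is the total number of elements.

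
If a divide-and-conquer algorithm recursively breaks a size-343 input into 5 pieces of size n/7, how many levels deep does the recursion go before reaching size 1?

For divide and conquer with division factor 7:

Problem sizes at each level:
Level 0: 343
Level 1: 49
Level 2: 7
Level 3: 1

The root is level 0 and the size-1 base case is level 3 (the tree spans levels 0 through 3, i.e. 4 levels counting the root), so the depth is the number of divisions: log_7(343) = 3

The recursion tree depth is log_7(343) = 3. At each level, the problem size is divided by 7, so it takes 3 divisions to reduce to a base case of size 1. The algorithm makes 5 recursive calls at each level.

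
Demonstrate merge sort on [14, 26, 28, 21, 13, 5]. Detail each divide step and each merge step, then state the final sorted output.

Merge sort trace:

Split: [14, 26, 28, 21, 13, 5] -> [14, 26, 28] and [21, 13, 5]
  Split: [14, 26, 28] -> [14] and [26, 28]
    Split: [26, 28] -> [26] and [28]
    Merge: [26] + [28] -> [26, 28]
  Merge: [14] + [26, 28] -> [14, 26, 28]
  Split: [21, 13, 5] -> [21] and [13, 5]
    Split: [13, 5] -> [13] and [5]
    Merge: [13] + [5] -> [5, 13]
  Merge: [21] + [5, 13] -> [5, 13, 21]
Merge: [14, 26, 28] + [5, 13, 21] -> [5, 13, 14, 21, 26, 28]

Final sorted array: [5, 13, 14, 21, 26, 28]

The merge sort proceeds by recursively splitting the array and merging sorted halves.
After all merges, the sorted array is [5, 13, 14, 21, 26, 28].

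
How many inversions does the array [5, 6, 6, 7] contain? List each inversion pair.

Finding inversions in [5, 6, 6, 7]:


Total inversions: 0

The array has 0 inversions. It is already sorted.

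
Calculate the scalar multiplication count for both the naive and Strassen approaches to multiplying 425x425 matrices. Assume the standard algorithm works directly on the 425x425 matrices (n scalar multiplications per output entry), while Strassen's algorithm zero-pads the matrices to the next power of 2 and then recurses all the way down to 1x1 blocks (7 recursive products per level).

Matrix multiplication for 425x425 matrices:

Strassen's algorithm requires power-of-2 dimensions. Pad 425x425 to 512x512 (next power of 2).

Standard algorithm: 425^3 = 76765625 multiplications
Strassen's algorithm: 7^(log2(512)) = 7^9 = 40353607 multiplications
Savings: 76765625 - 40353607 = 36412018 multiplications

Standard: 76765625 multiplications (425^3). Strassen: 40353607 multiplications (7^9, after padding to 512x512). Strassen reduces 8 recursive multiplications to 7 at each level.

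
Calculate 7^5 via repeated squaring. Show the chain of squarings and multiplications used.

Computing 7^5 by squaring (build up from 7^1; each line after the first costs one multiplication):

7^1 = 7
7^2 = (7^1)^2 = 7^2 = 49
7^4 = (7^2)^2 = 49^2 = 2401
7^5 = 7 * 7^4 = 7 * 2401 = 16807

Result: 16807
Multiplications needed: 3 (3 lines after 7^1)

7^5 = 16807. Using exponentiation by squaring, this requires 3 multiplications. The key idea: if the exponent is even, square the half-power; if odd, multiply by the base once.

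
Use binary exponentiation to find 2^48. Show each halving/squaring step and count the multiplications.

Computing 2^48 by squaring (build up from 2^1; each line after the first costs one multiplication):

2^1 = 2
2^2 = (2^1)^2 = 2^2 = 4
2^3 = 2 * 2^2 = 2 * 4 = 8
2^6 = (2^3)^2 = 8^2 = 64
2^12 = (2^6)^2 = 64^2 = 4096
2^24 = (2^12)^2 = 4096^2 = 16777216
2^48 = (2^24)^2 = 16777216^2 = 281474976710656

Result: 281474976710656
Multiplications needed: 6 (6 lines after 2^1)

2^48 = 281474976710656. Using exponentiation by squaring, this requires 6 multiplications. The key idea: if the exponent is even, square the half-power; if odd, multiply by the base once.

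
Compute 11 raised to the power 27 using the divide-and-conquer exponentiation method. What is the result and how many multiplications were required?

Computing 11^27 by squaring (build up from 11^1; each line after the first costs one multiplication):

11^1 = 11
11^2 = (11^1)^2 = 11^2 = 121
11^3 = 11 * 11^2 = 11 * 121 = 1331
11^6 = (11^3)^2 = 1331^2 = 1771561
11^12 = (11^6)^2 = 1771561^2 = 3138428376721
11^13 = 11 * 11^12 = 11 * 3138428376721 = 34522712143931
11^26 = (11^13)^2 = 34522712143931^2 = 1191817653772720942460132761
11^27 = 11 * 11^26 = 11 * 1191817653772720942460132761 = 13109994191499930367061460371

Result: 13109994191499930367061460371
Multiplications needed: 7 (7 lines after 11^1)

11^27 = 13109994191499930367061460371. Using exponentiation by squaring, this requires 7 multiplications. The key idea: if the exponent is even, square the half-power; if odd, multiply by the base once.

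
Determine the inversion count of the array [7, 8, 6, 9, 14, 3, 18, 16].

Finding inversions in [7, 8, 6, 9, 14, 3, 18, 16]:

(0, 2): arr[0]=7 > arr[2]=6
(0, 5): arr[0]=7 > arr[5]=3
(1, 2): arr[1]=8 > arr[2]=6
(1, 5): arr[1]=8 > arr[5]=3
(2, 5): arr[2]=6 > arr[5]=3
(3, 5): arr[3]=9 > arr[5]=3
(4, 5): arr[4]=14 > arr[5]=3
(6, 7): arr[6]=18 > arr[7]=16

Total inversions: 8

The array has 8 inversion(s): (0,2), (0,5), (1,2), (1,5), (2,5), (3,5), (4,5), (6,7). Each pair (i,j) satisfies i < j and arr[i] > arr[j].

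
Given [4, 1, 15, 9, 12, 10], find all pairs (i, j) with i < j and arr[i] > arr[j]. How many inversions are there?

Finding inversions in [4, 1, 15, 9, 12, 10]:

(0, 1): arr[0]=4 > arr[1]=1
(2, 3): arr[2]=15 > arr[3]=9
(2, 4): arr[2]=15 > arr[4]=12
(2, 5): arr[2]=15 > arr[5]=10
(4, 5): arr[4]=12 > arr[5]=10

Total inversions: 5

The array has 5 inversion(s): (0,1), (2,3), (2,4), (2,5), (4,5). Each pair (i,j) satisfies i < j and arr[i] > arr[j].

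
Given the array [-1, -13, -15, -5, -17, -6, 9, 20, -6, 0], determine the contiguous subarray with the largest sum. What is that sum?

Using Kadane's algorithm on [-1, -13, -15, -5, -17, -6, 9, 20, -6, 0]:

Scanning through the array:
Position 1 (value -13): max_ending_here = -13, max_so_far = -1
Position 2 (value -15): max_ending_here = -15, max_so_far = -1
Position 3 (value -5): max_ending_here = -5, max_so_far = -1
Position 4 (value -17): max_ending_here = -17, max_so_far = -1
Position 5 (value -6): max_ending_here = -6, max_so_far = -1
Position 6 (value 9): max_ending_here = 9, max_so_far = 9
Position 7 (value 20): max_ending_here = 29, max_so_far = 29
Position 8 (value -6): max_ending_here = 23, max_so_far = 29
Position 9 (value 0): max_ending_here = 23, max_so_far = 29

Maximum subarray: [9, 20]
Maximum sum: 29

The maximum subarray is [9, 20] with sum 29. This subarray runs from index 6 to index 7.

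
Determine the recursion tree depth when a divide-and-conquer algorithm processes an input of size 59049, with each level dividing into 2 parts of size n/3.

For divide and conquer with division factor 3:

Problem sizes at each level:
Level 0: 59049
Level 1: 19683
Level 2: 6561
Level 3: 2187
Level 4: 729
Level 5: 243
Level 6: 81
Level 7: 27
Level 8: 9
Level 9: 3
Level 10: 1

The root is level 0 and the size-1 base case is level 10 (the tree spans levels 0 through 10, i.e. 11 levels counting the root), so the depth is the number of divisions: log_3(59049) = 10

The recursion tree depth is log_3(59049) = 10. At each level, the problem size is divided by 3, so it takes 10 divisions to reduce to a base case of size 1. The algorithm makes 2 recursive calls at each level.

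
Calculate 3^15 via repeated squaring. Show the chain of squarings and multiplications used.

Computing 3^15 by squaring (build up from 3^1; each line after the first costs one multiplication):

3^1 = 3
3^2 = (3^1)^2 = 3^2 = 9
3^3 = 3 * 3^2 = 3 * 9 = 27
3^6 = (3^3)^2 = 27^2 = 729
3^7 = 3 * 3^6 = 3 * 729 = 2187
3^14 = (3^7)^2 = 2187^2 = 4782969
3^15 = 3 * 3^14 = 3 * 4782969 = 14348907

Result: 14348907
Multiplications needed: 6 (6 lines after 3^1)

3^15 = 14348907. Using exponentiation by squaring, this requires 6 multiplications. The key idea: if the exponent is even, square the half-power; if odd, multiply by the base once.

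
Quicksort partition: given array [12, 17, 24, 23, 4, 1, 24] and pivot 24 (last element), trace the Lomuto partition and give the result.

Lomuto partition with pivot = 24:

Initial array: [12, 17, 24, 23, 4, 1, 24]

arr[0]=12 <= 24: swap with position 0, array becomes [12, 17, 24, 23, 4, 1, 24]
arr[1]=17 <= 24: swap with position 1, array becomes [12, 17, 24, 23, 4, 1, 24]
arr[2]=24 <= 24: swap with position 2, array becomes [12, 17, 24, 23, 4, 1, 24]
arr[3]=23 <= 24: swap with position 3, array becomes [12, 17, 24, 23, 4, 1, 24]
arr[4]=4 <= 24: swap with position 4, array becomes [12, 17, 24, 23, 4, 1, 24]
arr[5]=1 <= 24: swap with position 5, array becomes [12, 17, 24, 23, 4, 1, 24]

Place pivot at position 6: [12, 17, 24, 23, 4, 1, 24]
Pivot position: 6

After partitioning with pivot 24, the array becomes [12, 17, 24, 23, 4, 1, 24]. The pivot is placed at index 6. All elements to the left of the pivot are <= 24, and all elements to the right are > 24.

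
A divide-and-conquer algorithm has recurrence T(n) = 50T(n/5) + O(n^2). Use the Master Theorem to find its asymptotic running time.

Master Theorem for T(n) = 50T(n/5) + O(n^2):

a = 50, b = 5, c = 2
log_b(a) = log_5(50) = 2.4307

Case 1: c = 2 < log_5(50) = 2.4307
T(n) = O(n^(log_5 50))

For T(n) = 50T(n/5) + O(n^2): log_5(50) = 2.4307. This is Case 1 of the Master Theorem (c < log_b(a), work dominated by leaves), giving O(n^(log_5 50)).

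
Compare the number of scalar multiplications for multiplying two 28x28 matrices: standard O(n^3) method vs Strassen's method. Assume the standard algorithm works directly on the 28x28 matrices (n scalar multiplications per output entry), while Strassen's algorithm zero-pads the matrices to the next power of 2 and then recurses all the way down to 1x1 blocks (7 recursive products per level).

Matrix multiplication for 28x28 matrices:

Strassen's algorithm requires power-of-2 dimensions. Pad 28x28 to 32x32 (next power of 2).

Standard algorithm: 28^3 = 21952 multiplications
Strassen's algorithm: 7^(log2(32)) = 7^5 = 16807 multiplications
Savings: 21952 - 16807 = 5145 multiplications

Standard: 21952 multiplications (28^3). Strassen: 16807 multiplications (7^5, after padding to 32x32). Strassen reduces 8 recursive multiplications to 7 at each level.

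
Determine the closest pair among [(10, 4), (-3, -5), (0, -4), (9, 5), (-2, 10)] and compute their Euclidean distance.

Computing all pairwise distances among 5 points:

d((10, 4), (-3, -5)) = 15.8114
d((10, 4), (0, -4)) = 12.8062
d((10, 4), (9, 5)) = 1.4142 <-- minimum
d((10, 4), (-2, 10)) = 13.4164
d((-3, -5), (0, -4)) = 3.1623
d((-3, -5), (9, 5)) = 15.6205
d((-3, -5), (-2, 10)) = 15.0333
d((0, -4), (9, 5)) = 12.7279
d((0, -4), (-2, 10)) = 14.1421
d((9, 5), (-2, 10)) = 12.083

Closest pair: (10, 4) and (9, 5) with distance 1.4142

The closest pair is (10, 4) and (9, 5) with Euclidean distance 1.4142. For 5 points, brute-force pairwise comparison is shown above. For large n, the divide-and-conquer algorithm (sort by x, recurse on halves, check the dividing strip) achieves O(n log n).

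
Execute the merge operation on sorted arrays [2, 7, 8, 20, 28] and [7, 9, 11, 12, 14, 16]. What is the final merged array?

Merging process:

Compare 2 vs 7: take 2 from left. Merged: [2]
Compare 7 vs 7: take 7 from left. Merged: [2, 7]
Compare 8 vs 7: take 7 from right. Merged: [2, 7, 7]
Compare 8 vs 9: take 8 from left. Merged: [2, 7, 7, 8]
Compare 20 vs 9: take 9 from right. Merged: [2, 7, 7, 8, 9]
Compare 20 vs 11: take 11 from right. Merged: [2, 7, 7, 8, 9, 11]
Compare 20 vs 12: take 12 from right. Merged: [2, 7, 7, 8, 9, 11, 12]
Compare 20 vs 14: take 14 from right. Merged: [2, 7, 7, 8, 9, 11, 12, 14]
Compare 20 vs 16: take 16 from right. Merged: [2, 7, 7, 8, 9, 11, 12, 14, 16]
Append remaining from left: [20, 28]. Merged: [2, 7, 7, 8, 9, 11, 12, 14, 16, 20, 28]

Final merged array: [2, 7, 7, 8, 9, 11, 12, 14, 16, 20, 28]
Total comparisons: 9

The merged array is [2, 7, 7, 8, 9, 11, 12, 14, 16, 20, 28], requiring 9 comparisons. The merge step runs in O(n) time where n is the total number of elements.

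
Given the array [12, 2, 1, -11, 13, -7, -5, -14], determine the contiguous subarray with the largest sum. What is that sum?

Using Kadane's algorithm on [12, 2, 1, -11, 13, -7, -5, -14]:

Scanning through the array:
Position 1 (value 2): max_ending_here = 14, max_so_far = 14
Position 2 (value 1): max_ending_here = 15, max_so_far = 15
Position 3 (value -11): max_ending_here = 4, max_so_far = 15
Position 4 (value 13): max_ending_here = 17, max_so_far = 17
Position 5 (value -7): max_ending_here = 10, max_so_far = 17
Position 6 (value -5): max_ending_here = 5, max_so_far = 17
Position 7 (value -14): max_ending_here = -9, max_so_far = 17

Maximum subarray: [12, 2, 1, -11, 13]
Maximum sum: 17

The maximum subarray is [12, 2, 1, -11, 13] with sum 17. This subarray runs from index 0 to index 4.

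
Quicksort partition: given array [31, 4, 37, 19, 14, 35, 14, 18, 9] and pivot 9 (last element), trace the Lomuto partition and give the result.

Lomuto partition with pivot = 9:

Initial array: [31, 4, 37, 19, 14, 35, 14, 18, 9]

arr[0]=31 > 9: no swap
arr[1]=4 <= 9: swap with position 0, array becomes [4, 31, 37, 19, 14, 35, 14, 18, 9]
arr[2]=37 > 9: no swap
arr[3]=19 > 9: no swap
arr[4]=14 > 9: no swap
arr[5]=35 > 9: no swap
arr[6]=14 > 9: no swap
arr[7]=18 > 9: no swap

Place pivot at position 1: [4, 9, 37, 19, 14, 35, 14, 18, 31]
Pivot position: 1

After partitioning with pivot 9, the array becomes [4, 9, 37, 19, 14, 35, 14, 18, 31]. The pivot is placed at index 1. All elements to the left of the pivot are <= 9, and all elements to the right are > 9.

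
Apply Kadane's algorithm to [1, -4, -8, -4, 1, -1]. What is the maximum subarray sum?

Using Kadane's algorithm on [1, -4, -8, -4, 1, -1]:

Scanning through the array:
Position 1 (value -4): max_ending_here = -3, max_so_far = 1
Position 2 (value -8): max_ending_here = -8, max_so_far = 1
Position 3 (value -4): max_ending_here = -4, max_so_far = 1
Position 4 (value 1): max_ending_here = 1, max_so_far = 1
Position 5 (value -1): max_ending_here = 0, max_so_far = 1

Maximum subarray: [1]
Maximum sum: 1

The maximum subarray is [1] with sum 1. This subarray runs from index 0 to index 0.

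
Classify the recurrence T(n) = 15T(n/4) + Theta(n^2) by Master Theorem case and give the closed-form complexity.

Master Theorem for T(n) = 15T(n/4) + O(n^2):

a = 15, b = 4, c = 2
log_b(a) = log_4(15) = 1.9534

Case 3: c = 2 > log_4(15) = 1.9534
T(n) = O(n^2) = O(n^2)

For T(n) = 15T(n/4) + O(n^2): log_4(15) = 1.9534. This is Case 3 of the Master Theorem (c > log_b(a), work dominated by root), giving O(n^2).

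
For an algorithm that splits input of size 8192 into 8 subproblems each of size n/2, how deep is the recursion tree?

For divide and conquer with division factor 2:

Problem sizes at each level:
Level 0: 8192
Level 1: 4096
Level 2: 2048
Level 3: 1024
Level 4: 512
Level 5: 256
Level 6: 128
Level 7: 64
Level 8: 32
Level 9: 16
Level 10: 8
Level 11: 4
Level 12: 2
Level 13: 1

The root is level 0 and the size-1 base case is level 13 (the tree spans levels 0 through 13, i.e. 14 levels counting the root), so the depth is the number of divisions: log_2(8192) = 13

The recursion tree depth is log_2(8192) = 13. At each level, the problem size is divided by 2, so it takes 13 divisions to reduce to a base case of size 1. The algorithm makes 8 recursive calls at each level.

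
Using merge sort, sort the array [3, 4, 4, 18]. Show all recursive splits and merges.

Merge sort trace:

Split: [3, 4, 4, 18] -> [3, 4] and [4, 18]
  Split: [3, 4] -> [3] and [4]
  Merge: [3] + [4] -> [3, 4]
  Split: [4, 18] -> [4] and [18]
  Merge: [4] + [18] -> [4, 18]
Merge: [3, 4] + [4, 18] -> [3, 4, 4, 18]

Final sorted array: [3, 4, 4, 18]

The merge sort proceeds by recursively splitting the array and merging sorted halves.
After all merges, the sorted array is [3, 4, 4, 18].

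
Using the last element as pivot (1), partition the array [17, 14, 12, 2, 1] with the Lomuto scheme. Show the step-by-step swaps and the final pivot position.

Lomuto partition with pivot = 1:

Initial array: [17, 14, 12, 2, 1]

arr[0]=17 > 1: no swap
arr[1]=14 > 1: no swap
arr[2]=12 > 1: no swap
arr[3]=2 > 1: no swap

Place pivot at position 0: [1, 14, 12, 2, 17]
Pivot position: 0

After partitioning with pivot 1, the array becomes [1, 14, 12, 2, 17]. The pivot is placed at index 0. All elements to the left of the pivot are <= 1, and all elements to the right are > 1.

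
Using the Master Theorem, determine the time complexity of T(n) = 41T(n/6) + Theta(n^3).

Master Theorem for T(n) = 41T(n/6) + O(n^3):

a = 41, b = 6, c = 3
log_b(a) = log_6(41) = 2.0726

Case 3: c = 3 > log_6(41) = 2.0726
T(n) = O(n^3) = O(n^3)

For T(n) = 41T(n/6) + O(n^3): log_6(41) = 2.0726. This is Case 3 of the Master Theorem (c > log_b(a), work dominated by root), giving O(n^3).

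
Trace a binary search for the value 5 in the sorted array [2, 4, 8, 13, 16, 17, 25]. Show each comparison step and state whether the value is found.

Binary search for 5 in [2, 4, 8, 13, 16, 17, 25]:

lo=0, hi=6, mid=3, arr[mid]=13 -> 13 > 5, search left half
lo=0, hi=2, mid=1, arr[mid]=4 -> 4 < 5, search right half
lo=2, hi=2, mid=2, arr[mid]=8 -> 8 > 5, search left half
lo=2 > hi=1, target 5 not found

Binary search determines that 5 is not in the array after 3 comparisons. The search space was exhausted without finding the target.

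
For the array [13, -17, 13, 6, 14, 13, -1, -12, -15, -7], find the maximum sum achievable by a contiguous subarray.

Using Kadane's algorithm on [13, -17, 13, 6, 14, 13, -1, -12, -15, -7]:

Scanning through the array:
Position 1 (value -17): max_ending_here = -4, max_so_far = 13
Position 2 (value 13): max_ending_here = 13, max_so_far = 13
Position 3 (value 6): max_ending_here = 19, max_so_far = 19
Position 4 (value 14): max_ending_here = 33, max_so_far = 33
Position 5 (value 13): max_ending_here = 46, max_so_far = 46
Position 6 (value -1): max_ending_here = 45, max_so_far = 46
Position 7 (value -12): max_ending_here = 33, max_so_far = 46
Position 8 (value -15): max_ending_here = 18, max_so_far = 46
Position 9 (value -7): max_ending_here = 11, max_so_far = 46

Maximum subarray: [13, 6, 14, 13]
Maximum sum: 46

The maximum subarray is [13, 6, 14, 13] with sum 46. This subarray runs from index 2 to index 5.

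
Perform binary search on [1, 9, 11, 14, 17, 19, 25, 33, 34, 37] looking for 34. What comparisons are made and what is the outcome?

Binary search for 34 in [1, 9, 11, 14, 17, 19, 25, 33, 34, 37]:

lo=0, hi=9, mid=4, arr[mid]=17 -> 17 < 34, search right half
lo=5, hi=9, mid=7, arr[mid]=33 -> 33 < 34, search right half
lo=8, hi=9, mid=8, arr[mid]=34 -> Found target at index 8!

Binary search finds 34 at index 8 after 3 comparisons. The search repeatedly halves the search space by comparing with the middle element.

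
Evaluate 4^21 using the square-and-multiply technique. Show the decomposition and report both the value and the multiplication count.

Computing 4^21 by squaring (build up from 4^1; each line after the first costs one multiplication):

4^1 = 4
4^2 = (4^1)^2 = 4^2 = 16
4^4 = (4^2)^2 = 16^2 = 256
4^5 = 4 * 4^4 = 4 * 256 = 1024
4^10 = (4^5)^2 = 1024^2 = 1048576
4^20 = (4^10)^2 = 1048576^2 = 1099511627776
4^21 = 4 * 4^20 = 4 * 1099511627776 = 4398046511104

Result: 4398046511104
Multiplications needed: 6 (6 lines after 4^1)

4^21 = 4398046511104. Using exponentiation by squaring, this requires 6 multiplications. The key idea: if the exponent is even, square the half-power; if odd, multiply by the base once.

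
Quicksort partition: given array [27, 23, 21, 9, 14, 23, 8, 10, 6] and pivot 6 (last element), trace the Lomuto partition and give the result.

Lomuto partition with pivot = 6:

Initial array: [27, 23, 21, 9, 14, 23, 8, 10, 6]

arr[0]=27 > 6: no swap
arr[1]=23 > 6: no swap
arr[2]=21 > 6: no swap
arr[3]=9 > 6: no swap
arr[4]=14 > 6: no swap
arr[5]=23 > 6: no swap
arr[6]=8 > 6: no swap
arr[7]=10 > 6: no swap

Place pivot at position 0: [6, 23, 21, 9, 14, 23, 8, 10, 27]
Pivot position: 0

After partitioning with pivot 6, the array becomes [6, 23, 21, 9, 14, 23, 8, 10, 27]. The pivot is placed at index 0. All elements to the left of the pivot are <= 6, and all elements to the right are > 6.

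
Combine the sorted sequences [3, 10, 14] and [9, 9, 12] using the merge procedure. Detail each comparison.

Merging process:

Compare 3 vs 9: take 3 from left. Merged: [3]
Compare 10 vs 9: take 9 from right. Merged: [3, 9]
Compare 10 vs 9: take 9 from right. Merged: [3, 9, 9]
Compare 10 vs 12: take 10 from left. Merged: [3, 9, 9, 10]
Compare 14 vs 12: take 12 from right. Merged: [3, 9, 9, 10, 12]
Append remaining from left: [14]. Merged: [3, 9, 9, 10, 12, 14]

Final merged array: [3, 9, 9, 10, 12, 14]
Total comparisons: 5

The merged array is [3, 9, 9, 10, 12, 14], requiring 5 comparisons. The merge step runs in O(n) time where n is the total number of elements.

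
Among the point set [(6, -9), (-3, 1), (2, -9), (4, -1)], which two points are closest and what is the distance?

Computing all pairwise distances among 4 points:

d((6, -9), (-3, 1)) = 13.4536
d((6, -9), (2, -9)) = 4.0 <-- minimum
d((6, -9), (4, -1)) = 8.2462
d((-3, 1), (2, -9)) = 11.1803
d((-3, 1), (4, -1)) = 7.2801
d((2, -9), (4, -1)) = 8.2462

Closest pair: (6, -9) and (2, -9) with distance 4.0

The closest pair is (6, -9) and (2, -9) with Euclidean distance 4.0. For 4 points, brute-force pairwise comparison is shown above. For large n, the divide-and-conquer algorithm (sort by x, recurse on halves, check the dividing strip) achieves O(n log n).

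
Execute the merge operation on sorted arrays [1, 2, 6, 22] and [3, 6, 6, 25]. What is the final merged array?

Merging process:

Compare 1 vs 3: take 1 from left. Merged: [1]
Compare 2 vs 3: take 2 from left. Merged: [1, 2]
Compare 6 vs 3: take 3 from right. Merged: [1, 2, 3]
Compare 6 vs 6: take 6 from left. Merged: [1, 2, 3, 6]
Compare 22 vs 6: take 6 from right. Merged: [1, 2, 3, 6, 6]
Compare 22 vs 6: take 6 from right. Merged: [1, 2, 3, 6, 6, 6]
Compare 22 vs 25: take 22 from left. Merged: [1, 2, 3, 6, 6, 6, 22]
Append remaining from right: [25]. Merged: [1, 2, 3, 6, 6, 6, 22, 25]

Final merged array: [1, 2, 3, 6, 6, 6, 22, 25]
Total comparisons: 7

The merged array is [1, 2, 3, 6, 6, 6, 22, 25], requiring 7 comparisons. The merge step runs in O(n) time where n is the total number of elements.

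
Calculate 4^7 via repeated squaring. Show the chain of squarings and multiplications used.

Computing 4^7 by squaring (build up from 4^1; each line after the first costs one multiplication):

4^1 = 4
4^2 = (4^1)^2 = 4^2 = 16
4^3 = 4 * 4^2 = 4 * 16 = 64
4^6 = (4^3)^2 = 64^2 = 4096
4^7 = 4 * 4^6 = 4 * 4096 = 16384

Result: 16384
Multiplications needed: 4 (4 lines after 4^1)

4^7 = 16384. Using exponentiation by squaring, this requires 4 multiplications. The key idea: if the exponent is even, square the half-power; if odd, multiply by the base once.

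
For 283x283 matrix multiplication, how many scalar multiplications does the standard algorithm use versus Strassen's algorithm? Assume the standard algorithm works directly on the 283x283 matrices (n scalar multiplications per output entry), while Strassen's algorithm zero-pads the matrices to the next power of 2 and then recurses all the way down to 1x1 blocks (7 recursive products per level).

Matrix multiplication for 283x283 matrices:

Strassen's algorithm requires power-of-2 dimensions. Pad 283x283 to 512x512 (next power of 2).

Standard algorithm: 283^3 = 22665187 multiplications
Strassen's algorithm: 7^(log2(512)) = 7^9 = 40353607 multiplications
Difference: 22665187 - 40353607 = -17688420 (Strassen uses MORE here due to padding overhead — for small or just-over-power-of-2 n, padding can outweigh the per-level savings)

Standard: 22665187 multiplications (283^3). Strassen: 40353607 multiplications (7^9, after padding to 512x512). Strassen reduces 8 recursive multiplications to 7 at each level.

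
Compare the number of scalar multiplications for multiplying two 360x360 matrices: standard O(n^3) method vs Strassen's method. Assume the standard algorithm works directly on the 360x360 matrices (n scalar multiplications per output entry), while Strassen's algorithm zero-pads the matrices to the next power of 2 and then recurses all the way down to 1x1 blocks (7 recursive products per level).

Matrix multiplication for 360x360 matrices:

Strassen's algorithm requires power-of-2 dimensions. Pad 360x360 to 512x512 (next power of 2).

Standard algorithm: 360^3 = 46656000 multiplications
Strassen's algorithm: 7^(log2(512)) = 7^9 = 40353607 multiplications
Savings: 46656000 - 40353607 = 6302393 multiplications

Standard: 46656000 multiplications (360^3). Strassen: 40353607 multiplications (7^9, after padding to 512x512). Strassen reduces 8 recursive multiplications to 7 at each level.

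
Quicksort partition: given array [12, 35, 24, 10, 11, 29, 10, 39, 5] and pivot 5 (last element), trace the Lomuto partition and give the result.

Lomuto partition with pivot = 5:

Initial array: [12, 35, 24, 10, 11, 29, 10, 39, 5]

arr[0]=12 > 5: no swap
arr[1]=35 > 5: no swap
arr[2]=24 > 5: no swap
arr[3]=10 > 5: no swap
arr[4]=11 > 5: no swap
arr[5]=29 > 5: no swap
arr[6]=10 > 5: no swap
arr[7]=39 > 5: no swap

Place pivot at position 0: [5, 35, 24, 10, 11, 29, 10, 39, 12]
Pivot position: 0

After partitioning with pivot 5, the array becomes [5, 35, 24, 10, 11, 29, 10, 39, 12]. The pivot is placed at index 0. All elements to the left of the pivot are <= 5, and all elements to the right are > 5.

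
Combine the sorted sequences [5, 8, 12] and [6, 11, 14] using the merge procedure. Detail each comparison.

Merging process:

Compare 5 vs 6: take 5 from left. Merged: [5]
Compare 8 vs 6: take 6 from right. Merged: [5, 6]
Compare 8 vs 11: take 8 from left. Merged: [5, 6, 8]
Compare 12 vs 11: take 11 from right. Merged: [5, 6, 8, 11]
Compare 12 vs 14: take 12 from left. Merged: [5, 6, 8, 11, 12]
Append remaining from right: [14]. Merged: [5, 6, 8, 11, 12, 14]

Final merged array: [5, 6, 8, 11, 12, 14]
Total comparisons: 5

The merged array is [5, 6, 8, 11, 12, 14], requiring 5 comparisons. The merge step runs in O(n) time where n is the total number of elements.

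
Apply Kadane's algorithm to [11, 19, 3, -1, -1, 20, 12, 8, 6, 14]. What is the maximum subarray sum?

Using Kadane's algorithm on [11, 19, 3, -1, -1, 20, 12, 8, 6, 14]:

Scanning through the array:
Position 1 (value 19): max_ending_here = 30, max_so_far = 30
Position 2 (value 3): max_ending_here = 33, max_so_far = 33
Position 3 (value -1): max_ending_here = 32, max_so_far = 33
Position 4 (value -1): max_ending_here = 31, max_so_far = 33
Position 5 (value 20): max_ending_here = 51, max_so_far = 51
Position 6 (value 12): max_ending_here = 63, max_so_far = 63
Position 7 (value 8): max_ending_here = 71, max_so_far = 71
Position 8 (value 6): max_ending_here = 77, max_so_far = 77
Position 9 (value 14): max_ending_here = 91, max_so_far = 91

Maximum subarray: [11, 19, 3, -1, -1, 20, 12, 8, 6, 14]
Maximum sum: 91

The maximum subarray is [11, 19, 3, -1, -1, 20, 12, 8, 6, 14] with sum 91. This subarray runs from index 0 to index 9.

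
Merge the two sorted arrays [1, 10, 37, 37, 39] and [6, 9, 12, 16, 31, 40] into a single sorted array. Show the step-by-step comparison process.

Merging process:

Compare 1 vs 6: take 1 from left. Merged: [1]
Compare 10 vs 6: take 6 from right. Merged: [1, 6]
Compare 10 vs 9: take 9 from right. Merged: [1, 6, 9]
Compare 10 vs 12: take 10 from left. Merged: [1, 6, 9, 10]
Compare 37 vs 12: take 12 from right. Merged: [1, 6, 9, 10, 12]
Compare 37 vs 16: take 16 from right. Merged: [1, 6, 9, 10, 12, 16]
Compare 37 vs 31: take 31 from right. Merged: [1, 6, 9, 10, 12, 16, 31]
Compare 37 vs 40: take 37 from left. Merged: [1, 6, 9, 10, 12, 16, 31, 37]
Compare 37 vs 40: take 37 from left. Merged: [1, 6, 9, 10, 12, 16, 31, 37, 37]
Compare 39 vs 40: take 39 from left. Merged: [1, 6, 9, 10, 12, 16, 31, 37, 37, 39]
Append remaining from right: [40]. Merged: [1, 6, 9, 10, 12, 16, 31, 37, 37, 39, 40]

Final merged array: [1, 6, 9, 10, 12, 16, 31, 37, 37, 39, 40]
Total comparisons: 10

The merged array is [1, 6, 9, 10, 12, 16, 31, 37, 37, 39, 40], requiring 10 comparisons. The merge step runs in O(n) time where n is the total number of elements.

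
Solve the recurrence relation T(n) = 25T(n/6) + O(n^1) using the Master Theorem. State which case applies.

Master Theorem for T(n) = 25T(n/6) + O(n^1):

a = 25, b = 6, c = 1
log_b(a) = log_6(25) = 1.7965

Case 1: c = 1 < log_6(25) = 1.7965
T(n) = O(n^(log_6 25))

For T(n) = 25T(n/6) + O(n^1): log_6(25) = 1.7965. This is Case 1 of the Master Theorem (c < log_b(a), work dominated by leaves), giving O(n^(log_6 25)).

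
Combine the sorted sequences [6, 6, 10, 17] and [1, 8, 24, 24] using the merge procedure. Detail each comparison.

Merging process:

Compare 6 vs 1: take 1 from right. Merged: [1]
Compare 6 vs 8: take 6 from left. Merged: [1, 6]
Compare 6 vs 8: take 6 from left. Merged: [1, 6, 6]
Compare 10 vs 8: take 8 from right. Merged: [1, 6, 6, 8]
Compare 10 vs 24: take 10 from left. Merged: [1, 6, 6, 8, 10]
Compare 17 vs 24: take 17 from left. Merged: [1, 6, 6, 8, 10, 17]
Append remaining from right: [24, 24]. Merged: [1, 6, 6, 8, 10, 17, 24, 24]

Final merged array: [1, 6, 6, 8, 10, 17, 24, 24]
Total comparisons: 6

The merged array is [1, 6, 6, 8, 10, 17, 24, 24], requiring 6 comparisons. The merge step runs in O(n) time where n is the total number of elements.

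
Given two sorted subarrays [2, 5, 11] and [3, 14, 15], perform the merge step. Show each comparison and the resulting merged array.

Merging process:

Compare 2 vs 3: take 2 from left. Merged: [2]
Compare 5 vs 3: take 3 from right. Merged: [2, 3]
Compare 5 vs 14: take 5 from left. Merged: [2, 3, 5]
Compare 11 vs 14: take 11 from left. Merged: [2, 3, 5, 11]
Append remaining from right: [14, 15]. Merged: [2, 3, 5, 11, 14, 15]

Final merged array: [2, 3, 5, 11, 14, 15]
Total comparisons: 4

The merged array is [2, 3, 5, 11, 14, 15], requiring 4 comparisons. The merge step runs in O(n) time where n is the total number of elements.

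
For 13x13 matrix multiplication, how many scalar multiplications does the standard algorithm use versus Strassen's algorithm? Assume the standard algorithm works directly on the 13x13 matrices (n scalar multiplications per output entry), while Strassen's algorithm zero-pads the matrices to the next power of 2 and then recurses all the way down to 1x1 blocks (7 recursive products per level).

Matrix multiplication for 13x13 matrices:

Strassen's algorithm requires power-of-2 dimensions. Pad 13x13 to 16x16 (next power of 2).

Standard algorithm: 13^3 = 2197 multiplications
Strassen's algorithm: 7^(log2(16)) = 7^4 = 2401 multiplications
Difference: 2197 - 2401 = -204 (Strassen uses MORE here due to padding overhead — for small or just-over-power-of-2 n, padding can outweigh the per-level savings)

Standard: 2197 multiplications (13^3). Strassen: 2401 multiplications (7^4, after padding to 16x16). Strassen reduces 8 recursive multiplications to 7 at each level.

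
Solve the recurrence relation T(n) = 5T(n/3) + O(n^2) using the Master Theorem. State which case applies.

Master Theorem for T(n) = 5T(n/3) + O(n^2):

a = 5, b = 3, c = 2
log_b(a) = log_3(5) = 1.4650

Case 3: c = 2 > log_3(5) = 1.4650
T(n) = O(n^2) = O(n^2)

For T(n) = 5T(n/3) + O(n^2): log_3(5) = 1.4650. This is Case 3 of the Master Theorem (c > log_b(a), work dominated by root), giving O(n^2).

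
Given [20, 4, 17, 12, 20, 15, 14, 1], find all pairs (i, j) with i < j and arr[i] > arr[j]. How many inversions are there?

Finding inversions in [20, 4, 17, 12, 20, 15, 14, 1]:

(0, 1): arr[0]=20 > arr[1]=4
(0, 2): arr[0]=20 > arr[2]=17
(0, 3): arr[0]=20 > arr[3]=12
(0, 5): arr[0]=20 > arr[5]=15
(0, 6): arr[0]=20 > arr[6]=14
(0, 7): arr[0]=20 > arr[7]=1
(1, 7): arr[1]=4 > arr[7]=1
(2, 3): arr[2]=17 > arr[3]=12
(2, 5): arr[2]=17 > arr[5]=15
(2, 6): arr[2]=17 > arr[6]=14
(2, 7): arr[2]=17 > arr[7]=1
(3, 7): arr[3]=12 > arr[7]=1
(4, 5): arr[4]=20 > arr[5]=15
(4, 6): arr[4]=20 > arr[6]=14
(4, 7): arr[4]=20 > arr[7]=1
(5, 6): arr[5]=15 > arr[6]=14
(5, 7): arr[5]=15 > arr[7]=1
(6, 7): arr[6]=14 > arr[7]=1

Total inversions: 18

The array has 18 inversion(s): (0,1), (0,2), (0,3), (0,5), (0,6), (0,7), (1,7), (2,3), (2,5), (2,6), (2,7), (3,7), (4,5), (4,6), (4,7), (5,6), (5,7), (6,7). Each pair (i,j) satisfies i < j and arr[i] > arr[j].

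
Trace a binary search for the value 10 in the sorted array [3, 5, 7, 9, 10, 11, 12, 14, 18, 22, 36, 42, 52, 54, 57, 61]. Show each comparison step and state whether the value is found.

Binary search for 10 in [3, 5, 7, 9, 10, 11, 12, 14, 18, 22, 36, 42, 52, 54, 57, 61]:

lo=0, hi=15, mid=7, arr[mid]=14 -> 14 > 10, search left half
lo=0, hi=6, mid=3, arr[mid]=9 -> 9 < 10, search right half
lo=4, hi=6, mid=5, arr[mid]=11 -> 11 > 10, search left half
lo=4, hi=4, mid=4, arr[mid]=10 -> Found target at index 4!

Binary search finds 10 at index 4 after 4 comparisons. The search repeatedly halves the search space by comparing with the middle element.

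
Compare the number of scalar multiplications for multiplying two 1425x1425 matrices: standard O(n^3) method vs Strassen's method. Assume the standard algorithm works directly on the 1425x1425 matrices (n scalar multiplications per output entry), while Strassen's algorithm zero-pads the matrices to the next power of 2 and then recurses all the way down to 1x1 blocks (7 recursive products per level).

Matrix multiplication for 1425x1425 matrices:

Strassen's algorithm requires power-of-2 dimensions. Pad 1425x1425 to 2048x2048 (next power of 2).

Standard algorithm: 1425^3 = 2893640625 multiplications
Strassen's algorithm: 7^(log2(2048)) = 7^11 = 1977326743 multiplications
Savings: 2893640625 - 1977326743 = 916313882 multiplications

Standard: 2893640625 multiplications (1425^3). Strassen: 1977326743 multiplications (7^11, after padding to 2048x2048). Strassen reduces 8 recursive multiplications to 7 at each level.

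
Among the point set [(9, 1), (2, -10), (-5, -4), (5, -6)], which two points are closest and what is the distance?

Computing all pairwise distances among 4 points:

d((9, 1), (2, -10)) = 13.0384
d((9, 1), (-5, -4)) = 14.8661
d((9, 1), (5, -6)) = 8.0623
d((2, -10), (-5, -4)) = 9.2195
d((2, -10), (5, -6)) = 5.0 <-- minimum
d((-5, -4), (5, -6)) = 10.198

Closest pair: (2, -10) and (5, -6) with distance 5.0

The closest pair is (2, -10) and (5, -6) with Euclidean distance 5.0. For 4 points, brute-force pairwise comparison is shown above. For large n, the divide-and-conquer algorithm (sort by x, recurse on halves, check the dividing strip) achieves O(n log n).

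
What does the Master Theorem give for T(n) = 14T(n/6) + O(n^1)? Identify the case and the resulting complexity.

Master Theorem for T(n) = 14T(n/6) + O(n^1):

a = 14, b = 6, c = 1
log_b(a) = log_6(14) = 1.4729

Case 1: c = 1 < log_6(14) = 1.4729
T(n) = O(n^(log_6 14))

For T(n) = 14T(n/6) + O(n^1): log_6(14) = 1.4729. This is Case 1 of the Master Theorem (c < log_b(a), work dominated by leaves), giving O(n^(log_6 14)).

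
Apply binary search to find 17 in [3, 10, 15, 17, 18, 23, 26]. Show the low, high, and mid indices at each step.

Binary search for 17 in [3, 10, 15, 17, 18, 23, 26]:

lo=0, hi=6, mid=3, arr[mid]=17 -> Found target at index 3!

Binary search finds 17 at index 3 after 1 comparisons. The search repeatedly halves the search space by comparing with the middle element.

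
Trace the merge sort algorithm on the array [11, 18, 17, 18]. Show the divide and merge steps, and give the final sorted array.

Merge sort trace:

Split: [11, 18, 17, 18] -> [11, 18] and [17, 18]
  Split: [11, 18] -> [11] and [18]
  Merge: [11] + [18] -> [11, 18]
  Split: [17, 18] -> [17] and [18]
  Merge: [17] + [18] -> [17, 18]
Merge: [11, 18] + [17, 18] -> [11, 17, 18, 18]

Final sorted array: [11, 17, 18, 18]

The merge sort proceeds by recursively splitting the array and merging sorted halves.
After all merges, the sorted array is [11, 17, 18, 18].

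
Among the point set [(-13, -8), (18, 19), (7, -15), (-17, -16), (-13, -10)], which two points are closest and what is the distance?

Computing all pairwise distances among 5 points:

d((-13, -8), (18, 19)) = 41.1096
d((-13, -8), (7, -15)) = 21.1896
d((-13, -8), (-17, -16)) = 8.9443
d((-13, -8), (-13, -10)) = 2.0 <-- minimum
d((18, 19), (7, -15)) = 35.7351
d((18, 19), (-17, -16)) = 49.4975
d((18, 19), (-13, -10)) = 42.45
d((7, -15), (-17, -16)) = 24.0208
d((7, -15), (-13, -10)) = 20.6155
d((-17, -16), (-13, -10)) = 7.2111

Closest pair: (-13, -8) and (-13, -10) with distance 2.0

The closest pair is (-13, -8) and (-13, -10) with Euclidean distance 2.0. For 5 points, brute-force pairwise comparison is shown above. For large n, the divide-and-conquer algorithm (sort by x, recurse on halves, check the dividing strip) achieves O(n log n).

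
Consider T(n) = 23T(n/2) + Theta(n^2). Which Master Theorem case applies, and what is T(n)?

Master Theorem for T(n) = 23T(n/2) + O(n^2):

a = 23, b = 2, c = 2
log_b(a) = log_2(23) = 4.5236

Case 1: c = 2 < log_2(23) = 4.5236
T(n) = O(n^(log_2 23))

For T(n) = 23T(n/2) + O(n^2): log_2(23) = 4.5236. This is Case 1 of the Master Theorem (c < log_b(a), work dominated by leaves), giving O(n^(log_2 23)).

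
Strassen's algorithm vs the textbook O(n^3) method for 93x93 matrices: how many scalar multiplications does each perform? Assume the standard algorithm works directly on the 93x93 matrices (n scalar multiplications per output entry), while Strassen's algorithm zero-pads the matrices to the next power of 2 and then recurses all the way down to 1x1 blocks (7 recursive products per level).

Matrix multiplication for 93x93 matrices:

Strassen's algorithm requires power-of-2 dimensions. Pad 93x93 to 128x128 (next power of 2).

Standard algorithm: 93^3 = 804357 multiplications
Strassen's algorithm: 7^(log2(128)) = 7^7 = 823543 multiplications
Difference: 804357 - 823543 = -19186 (Strassen uses MORE here due to padding overhead — for small or just-over-power-of-2 n, padding can outweigh the per-level savings)

Standard: 804357 multiplications (93^3). Strassen: 823543 multiplications (7^7, after padding to 128x128). Strassen reduces 8 recursive multiplications to 7 at each level.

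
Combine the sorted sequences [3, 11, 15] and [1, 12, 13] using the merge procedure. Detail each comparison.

Merging process:

Compare 3 vs 1: take 1 from right. Merged: [1]
Compare 3 vs 12: take 3 from left. Merged: [1, 3]
Compare 11 vs 12: take 11 from left. Merged: [1, 3, 11]
Compare 15 vs 12: take 12 from right. Merged: [1, 3, 11, 12]
Compare 15 vs 13: take 13 from right. Merged: [1, 3, 11, 12, 13]
Append remaining from left: [15]. Merged: [1, 3, 11, 12, 13, 15]

Final merged array: [1, 3, 11, 12, 13, 15]
Total comparisons: 5

The merged array is [1, 3, 11, 12, 13, 15], requiring 5 comparisons. The merge step runs in O(n) time where n is the total number of elements.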